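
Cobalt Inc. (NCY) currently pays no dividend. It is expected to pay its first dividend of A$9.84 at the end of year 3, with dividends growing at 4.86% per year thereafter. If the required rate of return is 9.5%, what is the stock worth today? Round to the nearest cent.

Deferred-dividend DDM. At t=2 the remaining stream is a growing perpetuity with first payment D_3 = 9.84.
V_2 = D_3/(r−g) = 9.84/(0.095−0.0486) = 212.0690
P₀ = V_2/(1+r)^2 = 212.0690/(1+0.095)^2 = 176.8678

A$176.87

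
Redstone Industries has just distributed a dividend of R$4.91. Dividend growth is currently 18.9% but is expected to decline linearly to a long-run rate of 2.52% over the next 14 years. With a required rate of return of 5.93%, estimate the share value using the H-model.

H-model: P₀ = D₀[(1+g_L) + H(g_S−g_L)]/(r−g_L), with H = 14/2 = 7.
P₀ = 4.91 × [(1+0.0252) + 7×(0.189−0.0252)] / (0.0593−0.0252)
   = 4.91 × 2.1718 / 0.0341 = 312.7137

R$312.71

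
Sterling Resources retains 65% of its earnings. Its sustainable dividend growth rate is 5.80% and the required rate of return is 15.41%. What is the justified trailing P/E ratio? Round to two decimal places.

3.85

Payout ratio b = 1 − 0.65 = 0.35.
Justified trailing P/E = b(1+g)/(r−g) = 0.35×(1+0.058)/(0.1541−0.058) = 3.8533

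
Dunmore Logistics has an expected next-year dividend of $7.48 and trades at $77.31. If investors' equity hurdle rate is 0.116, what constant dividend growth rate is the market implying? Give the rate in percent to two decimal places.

From P₀ = D₁/(r − g), the implied growth is g = r − D₁/P₀.
g = 0.116 − 7.48/77.31 = 0.116 − 0.09675 = 0.01925

1.92%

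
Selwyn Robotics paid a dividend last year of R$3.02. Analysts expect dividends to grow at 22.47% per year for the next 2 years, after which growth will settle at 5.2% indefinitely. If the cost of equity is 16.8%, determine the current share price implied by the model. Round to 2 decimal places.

Two-stage DDM. Project D₁…D_2 at 0.2247, terminal growth 0.052, discount at r = 0.168.
D_1 = 3.6986
D_2 = 4.5297
Terminal value at t=2: TV = D_3/(r−g) = 4.7652/(0.168−0.052) = 41.0794
P₀ = 3.6986/(1+0.168)^1 + 4.5297/(1+0.168)^2 + 41.0794/(1+0.168)^2 = 36.5988

R$36.60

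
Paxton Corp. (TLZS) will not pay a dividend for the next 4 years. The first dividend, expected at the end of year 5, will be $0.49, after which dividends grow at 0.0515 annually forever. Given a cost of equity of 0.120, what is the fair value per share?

Deferred-dividend DDM. At t=4 the remaining stream is a growing perpetuity with first payment D_5 = 0.49.
V_4 = D_5/(r−g) = 0.49/(0.12−0.0515) = 7.1533
P₀ = V_4/(1+r)^4 = 7.1533/(1+0.12)^4 = 4.5460

$4.55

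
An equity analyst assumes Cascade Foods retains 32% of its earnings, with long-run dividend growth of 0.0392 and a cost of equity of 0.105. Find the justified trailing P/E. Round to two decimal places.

Payout ratio b = 1 − 0.32 = 0.68.
Justified trailing P/E = b(1+g)/(r−g) = 0.68×(1+0.0392)/(0.105−0.0392) = 10.7395

10.74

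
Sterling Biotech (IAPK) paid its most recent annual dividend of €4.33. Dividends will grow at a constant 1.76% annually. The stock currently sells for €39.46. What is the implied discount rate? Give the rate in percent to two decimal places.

Rearranging the constant-growth DDM: r = D₁/P₀ + g.
D₁ = 4.33 × (1 + 0.0176) = 4.4062.
r = 4.4062 / 39.46 + 0.0176 = 0.11166 + 0.0176 = 0.12926

12.93%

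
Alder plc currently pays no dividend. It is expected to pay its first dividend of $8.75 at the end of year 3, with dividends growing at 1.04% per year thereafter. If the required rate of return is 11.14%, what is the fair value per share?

Deferred-dividend DDM. At t=2 the remaining stream is a growing perpetuity with first payment D_3 = 8.75.
V_2 = D_3/(r−g) = 8.75/(0.1114−0.0104) = 86.6337
P₀ = V_2/(1+r)^2 = 86.6337/(1+0.1114)^2 = 70.1368

$70.14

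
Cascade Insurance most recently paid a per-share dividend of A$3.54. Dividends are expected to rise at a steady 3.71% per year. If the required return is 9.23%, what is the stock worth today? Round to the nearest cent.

Gordon growth model: P₀ = D₁/(r − g). D₁ = 3.54 × (1 + 0.0371) = 3.6713.
P₀ = 3.6713 / (0.0923 − 0.0371) = 3.6713 / 0.0552 = 66.5097

A$66.51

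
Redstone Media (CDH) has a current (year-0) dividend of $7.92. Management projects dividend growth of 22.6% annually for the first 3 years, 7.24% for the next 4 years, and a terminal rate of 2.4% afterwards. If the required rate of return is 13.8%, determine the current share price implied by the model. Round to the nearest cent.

Three-stage DDM. Project D₁…D_7; terminal Gordon value at t=7 with g = 0.024; discount at r = 0.138.
D_1 = 9.7099
D_2 = 11.9044
D_3 = 14.5947
D_4 = 15.6514
D_5 = 16.7846
D_6 = 17.9998
D_7 = 19.3030
TV_7 = 19.7662/(0.138−0.024) = 173.3880
P₀ = Σ Dₜ/(1+r)ᵗ + TV_7/(1+r)^7 = 132.0004

$132.00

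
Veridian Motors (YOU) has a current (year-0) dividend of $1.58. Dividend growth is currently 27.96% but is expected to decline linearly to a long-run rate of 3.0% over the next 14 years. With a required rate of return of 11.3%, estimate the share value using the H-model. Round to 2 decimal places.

H-model: P₀ = D₀[(1+g_L) + H(g_S−g_L)]/(r−g_L), with H = 14/2 = 7.
P₀ = 1.58 × [(1+0.03) + 7×(0.2796−0.03)] / (0.113−0.03)
   = 1.58 × 2.7772 / 0.083 = 52.8672

$52.87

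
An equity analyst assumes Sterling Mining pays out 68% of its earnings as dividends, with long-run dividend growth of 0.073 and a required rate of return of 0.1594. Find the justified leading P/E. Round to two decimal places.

Justified leading P/E = b/(r−g) = 0.68/(0.1594−0.073) = 7.8704

7.87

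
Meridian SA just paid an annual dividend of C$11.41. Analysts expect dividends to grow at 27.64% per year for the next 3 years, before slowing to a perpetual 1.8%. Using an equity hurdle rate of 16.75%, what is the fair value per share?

C$142.55

Two-stage DDM. Project D₁…D_3 at 0.2764, terminal growth 0.018, discount at r = 0.1675.
D_1 = 14.5637
D_2 = 18.5891
D_3 = 23.7272
Terminal value at t=3: TV = D_4/(r−g) = 24.1543/(0.1675−0.018) = 161.5670
P₀ = 14.5637/(1+0.1675)^1 + 18.5891/(1+0.1675)^2 + 23.7272/(1+0.1675)^3 + 161.5670/(1+0.1675)^3 = 142.5491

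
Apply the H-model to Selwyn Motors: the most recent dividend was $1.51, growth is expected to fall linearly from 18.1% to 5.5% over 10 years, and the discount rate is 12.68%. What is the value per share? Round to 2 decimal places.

$35.44

H-model: P₀ = D₀[(1+g_L) + H(g_S−g_L)]/(r−g_L), with H = 10/2 = 5.
P₀ = 1.51 × [(1+0.055) + 5×(0.181−0.055)] / (0.1268−0.055)
   = 1.51 × 1.6850 / 0.0718 = 35.4366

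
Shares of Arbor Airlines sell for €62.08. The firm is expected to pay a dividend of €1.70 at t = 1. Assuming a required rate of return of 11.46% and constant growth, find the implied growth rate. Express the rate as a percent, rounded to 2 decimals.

From P₀ = D₁/(r − g), the implied growth is g = r − D₁/P₀.
g = 0.1146 − 1.70/62.08 = 0.1146 − 0.02738 = 0.08722

8.72%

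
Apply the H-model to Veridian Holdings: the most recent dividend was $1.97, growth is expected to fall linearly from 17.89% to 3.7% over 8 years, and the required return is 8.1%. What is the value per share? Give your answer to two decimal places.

$71.84

H-model: P₀ = D₀[(1+g_L) + H(g_S−g_L)]/(r−g_L), with H = 8/2 = 4.
P₀ = 1.97 × [(1+0.037) + 4×(0.1789−0.037)] / (0.081−0.037)
   = 1.97 × 1.6046 / 0.044 = 71.8423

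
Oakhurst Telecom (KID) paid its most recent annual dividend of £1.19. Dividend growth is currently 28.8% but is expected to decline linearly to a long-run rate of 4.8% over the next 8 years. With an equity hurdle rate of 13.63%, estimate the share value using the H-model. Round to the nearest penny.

H-model: P₀ = D₀[(1+g_L) + H(g_S−g_L)]/(r−g_L), with H = 8/2 = 4.
P₀ = 1.19 × [(1+0.048) + 4×(0.288−0.048)] / (0.1363−0.048)
   = 1.19 × 2.0080 / 0.0883 = 27.0614

£27.06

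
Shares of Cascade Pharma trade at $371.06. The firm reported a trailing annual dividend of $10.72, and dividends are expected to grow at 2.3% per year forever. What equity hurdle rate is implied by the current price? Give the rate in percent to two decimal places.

Rearranging the constant-growth DDM: r = D₁/P₀ + g.
D₁ = 10.72 × (1 + 0.023) = 10.9666.
r = 10.9666 / 371.06 + 0.023 = 0.02955 + 0.023 = 0.05255

5.26%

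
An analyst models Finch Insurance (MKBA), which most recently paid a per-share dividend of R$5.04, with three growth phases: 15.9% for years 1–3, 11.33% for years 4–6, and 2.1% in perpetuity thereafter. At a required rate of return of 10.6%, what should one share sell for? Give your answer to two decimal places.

Three-stage DDM. Project D₁…D_6; terminal Gordon value at t=6 with g = 0.021; discount at r = 0.106.
D_1 = 5.8414
D_2 = 6.7701
D_3 = 7.8466
D_4 = 8.7356
D_5 = 9.7254
D_6 = 10.8272
TV_6 = 11.0546/(0.106−0.021) = 130.0542
P₀ = Σ Dₜ/(1+r)ᵗ + TV_6/(1+r)^6 = 105.3010

R$105.30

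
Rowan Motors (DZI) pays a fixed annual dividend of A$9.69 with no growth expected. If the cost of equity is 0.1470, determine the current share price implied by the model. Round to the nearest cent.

Zero-growth DDM (perpetuity): P₀ = D/r = 9.69 / 0.147 = 65.9184

A$65.92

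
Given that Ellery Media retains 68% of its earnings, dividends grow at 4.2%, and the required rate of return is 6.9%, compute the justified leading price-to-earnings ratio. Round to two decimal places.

11.85

Payout ratio b = 1 − 0.68 = 0.32.
Justified leading P/E = b/(r−g) = 0.32/(0.069−0.042) = 11.8519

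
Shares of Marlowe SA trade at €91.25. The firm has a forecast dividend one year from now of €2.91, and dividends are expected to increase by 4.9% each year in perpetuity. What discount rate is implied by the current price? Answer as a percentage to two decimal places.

8.09%

Rearranging the constant-growth DDM: r = D₁/P₀ + g.
r = 2.9100 / 91.25 + 0.049 = 0.03189 + 0.049 = 0.08089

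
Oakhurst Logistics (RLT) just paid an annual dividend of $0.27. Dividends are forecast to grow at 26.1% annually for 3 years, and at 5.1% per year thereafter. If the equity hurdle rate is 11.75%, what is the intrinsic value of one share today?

$7.17

Two-stage DDM. Project D₁…D_3 at 0.261, terminal growth 0.051, discount at r = 0.1175.
D_1 = 0.3405
D_2 = 0.4293
D_3 = 0.5414
Terminal value at t=3: TV = D_4/(r−g) = 0.5690/(0.1175−0.051) = 8.5564
P₀ = 0.3405/(1+0.1175)^1 + 0.4293/(1+0.1175)^2 + 0.5414/(1+0.1175)^3 + 8.5564/(1+0.1175)^3 = 7.1676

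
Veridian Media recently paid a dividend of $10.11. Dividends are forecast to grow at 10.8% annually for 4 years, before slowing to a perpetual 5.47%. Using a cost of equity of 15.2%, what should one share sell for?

$130.50

Two-stage DDM. Project D₁…D_4 at 0.108, terminal growth 0.0547, discount at r = 0.152.
D_1 = 11.2019
D_2 = 12.4117
D_3 = 13.7521
D_4 = 15.2374
Terminal value at t=4: TV = D_5/(r−g) = 16.0709/(0.152−0.0547) = 165.1681
P₀ = 11.2019/(1+0.152)^1 + 12.4117/(1+0.152)^2 + 13.7521/(1+0.152)^3 + 15.2374/(1+0.152)^4 + 165.1681/(1+0.152)^4 = 130.5046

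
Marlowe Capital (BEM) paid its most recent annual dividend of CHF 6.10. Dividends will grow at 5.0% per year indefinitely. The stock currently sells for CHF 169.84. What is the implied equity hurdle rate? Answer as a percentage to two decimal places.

8.77%

Rearranging the constant-growth DDM: r = D₁/P₀ + g.
D₁ = 6.10 × (1 + 0.05) = 6.4050.
r = 6.4050 / 169.84 + 0.05 = 0.03771 + 0.05 = 0.08771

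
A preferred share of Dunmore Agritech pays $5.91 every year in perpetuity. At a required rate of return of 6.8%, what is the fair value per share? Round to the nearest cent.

$86.91

Zero-growth DDM (perpetuity): P₀ = D/r = 5.91 / 0.068 = 86.9118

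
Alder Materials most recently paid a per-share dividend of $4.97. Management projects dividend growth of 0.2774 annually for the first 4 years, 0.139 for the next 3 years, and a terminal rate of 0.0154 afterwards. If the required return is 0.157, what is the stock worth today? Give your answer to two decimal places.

Three-stage DDM. Project D₁…D_7; terminal Gordon value at t=7 with g = 0.0154; discount at r = 0.157.
D_1 = 6.3487
D_2 = 8.1098
D_3 = 10.3595
D_4 = 13.2332
D_5 = 15.0726
D_6 = 17.1677
D_7 = 19.5540
TV_7 = 19.8551/(0.157−0.0154) = 140.2197
P₀ = Σ Dₜ/(1+r)ᵗ + TV_7/(1+r)^7 = 97.6119

$97.61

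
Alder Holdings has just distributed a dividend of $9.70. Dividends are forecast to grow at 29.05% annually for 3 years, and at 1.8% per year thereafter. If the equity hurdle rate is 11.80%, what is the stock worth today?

$190.91

Two-stage DDM. Project D₁…D_3 at 0.2905, terminal growth 0.018, discount at r = 0.118.
D_1 = 12.5178
D_2 = 16.1543
D_3 = 20.8471
Terminal value at t=3: TV = D_4/(r−g) = 21.2224/(0.118−0.018) = 212.2235
P₀ = 12.5178/(1+0.118)^1 + 16.1543/(1+0.118)^2 + 20.8471/(1+0.118)^3 + 212.2235/(1+0.118)^3 = 190.9078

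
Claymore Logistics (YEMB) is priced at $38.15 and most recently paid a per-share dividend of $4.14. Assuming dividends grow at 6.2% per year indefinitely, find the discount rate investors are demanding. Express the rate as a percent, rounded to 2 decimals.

Rearranging the constant-growth DDM: r = D₁/P₀ + g.
D₁ = 4.14 × (1 + 0.062) = 4.3967.
r = 4.3967 / 38.15 + 0.062 = 0.11525 + 0.062 = 0.17725

17.72%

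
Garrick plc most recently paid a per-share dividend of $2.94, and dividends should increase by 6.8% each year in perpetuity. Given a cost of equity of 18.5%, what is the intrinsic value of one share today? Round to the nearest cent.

Gordon growth model: P₀ = D₁/(r − g). D₁ = 2.94 × (1 + 0.068) = 3.1399.
P₀ = 3.1399 / (0.185 − 0.068) = 3.1399 / 0.117 = 26.8369

$26.84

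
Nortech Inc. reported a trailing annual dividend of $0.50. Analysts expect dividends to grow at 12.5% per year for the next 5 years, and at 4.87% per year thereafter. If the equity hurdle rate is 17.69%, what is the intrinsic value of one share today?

Two-stage DDM. Project D₁…D_5 at 0.125, terminal growth 0.0487, discount at r = 0.1769.
D_1 = 0.5625
D_2 = 0.6328
D_3 = 0.7119
D_4 = 0.8009
D_5 = 0.9010
Terminal value at t=5: TV = D_6/(r−g) = 0.9449/(0.1769−0.0487) = 7.3705
P₀ = 0.5625/(1+0.1769)^1 + 0.6328/(1+0.1769)^2 + 0.7119/(1+0.1769)^3 + 0.8009/(1+0.1769)^4 + 0.9010/(1+0.1769)^5 + 7.3705/(1+0.1769)^5 = 5.4524

$5.45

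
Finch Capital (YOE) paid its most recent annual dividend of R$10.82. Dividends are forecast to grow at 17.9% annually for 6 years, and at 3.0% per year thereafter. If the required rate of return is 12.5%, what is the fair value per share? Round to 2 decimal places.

Two-stage DDM. Project D₁…D_6 at 0.179, terminal growth 0.03, discount at r = 0.125.
D_1 = 12.7568
D_2 = 15.0402
D_3 = 17.7324
D_4 = 20.9066
D_5 = 24.6488
D_6 = 29.0610
Terminal value at t=6: TV = D_7/(r−g) = 29.9328/(0.125−0.03) = 315.0821
P₀ = 12.7568/(1+0.125)^1 + 15.0402/(1+0.125)^2 + 17.7324/(1+0.125)^3 + 20.9066/(1+0.125)^4 + 24.6488/(1+0.125)^5 + 29.0610/(1+0.125)^6 + 315.0821/(1+0.125)^6 = 232.1628

R$232.16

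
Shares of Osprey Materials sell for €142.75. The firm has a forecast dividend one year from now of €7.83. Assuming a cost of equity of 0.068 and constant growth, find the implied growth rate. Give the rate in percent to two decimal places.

From P₀ = D₁/(r − g), the implied growth is g = r − D₁/P₀.
g = 0.068 − 7.83/142.75 = 0.068 − 0.05485 = 0.01315

1.31%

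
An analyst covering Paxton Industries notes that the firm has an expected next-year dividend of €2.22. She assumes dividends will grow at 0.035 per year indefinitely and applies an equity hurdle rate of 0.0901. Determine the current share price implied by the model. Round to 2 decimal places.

€40.29

Gordon growth model: P₀ = D₁/(r − g), with D₁ = 2.22 given directly.
P₀ = 2.2200 / (0.0901 − 0.035) = 2.2200 / 0.0551 = 40.2904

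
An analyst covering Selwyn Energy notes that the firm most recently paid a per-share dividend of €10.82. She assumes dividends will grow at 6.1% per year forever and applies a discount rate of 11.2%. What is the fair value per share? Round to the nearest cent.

€225.10

Gordon growth model: P₀ = D₁/(r − g). D₁ = 10.82 × (1 + 0.061) = 11.4800.
P₀ = 11.4800 / (0.112 − 0.061) = 11.4800 / 0.051 = 225.0984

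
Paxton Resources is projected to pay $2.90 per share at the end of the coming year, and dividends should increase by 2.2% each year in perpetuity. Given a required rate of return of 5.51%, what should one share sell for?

$87.61

Gordon growth model: P₀ = D₁/(r − g), with D₁ = 2.90 given directly.
P₀ = 2.9000 / (0.0551 − 0.022) = 2.9000 / 0.0331 = 87.6133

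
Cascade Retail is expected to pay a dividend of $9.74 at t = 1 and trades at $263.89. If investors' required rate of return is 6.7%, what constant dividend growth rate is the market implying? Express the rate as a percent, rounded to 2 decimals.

3.01%

From P₀ = D₁/(r − g), the implied growth is g = r − D₁/P₀.
g = 0.067 − 9.74/263.89 = 0.067 − 0.03691 = 0.03009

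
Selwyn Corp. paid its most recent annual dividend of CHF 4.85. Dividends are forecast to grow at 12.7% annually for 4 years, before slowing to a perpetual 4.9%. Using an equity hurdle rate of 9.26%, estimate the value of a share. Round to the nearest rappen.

Two-stage DDM. Project D₁…D_4 at 0.127, terminal growth 0.049, discount at r = 0.0926.
D_1 = 5.4659
D_2 = 6.1601
D_3 = 6.9425
D_4 = 7.8242
Terminal value at t=4: TV = D_5/(r−g) = 8.2075/(0.0926−0.049) = 188.2463
P₀ = 5.4659/(1+0.0926)^1 + 6.1601/(1+0.0926)^2 + 6.9425/(1+0.0926)^3 + 7.8242/(1+0.0926)^4 + 188.2463/(1+0.0926)^4 = 153.0694

CHF 153.07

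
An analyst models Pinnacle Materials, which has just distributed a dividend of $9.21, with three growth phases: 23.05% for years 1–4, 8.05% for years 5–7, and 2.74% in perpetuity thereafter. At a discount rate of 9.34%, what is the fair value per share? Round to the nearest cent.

$315.13

Three-stage DDM. Project D₁…D_7; terminal Gordon value at t=7 with g = 0.0274; discount at r = 0.0934.
D_1 = 11.3329
D_2 = 13.9451
D_3 = 17.1595
D_4 = 21.1148
D_5 = 22.8145
D_6 = 24.6511
D_7 = 26.6355
TV_7 = 27.3653/(0.0934−0.0274) = 414.6255
P₀ = Σ Dₜ/(1+r)ᵗ + TV_7/(1+r)^7 = 315.1341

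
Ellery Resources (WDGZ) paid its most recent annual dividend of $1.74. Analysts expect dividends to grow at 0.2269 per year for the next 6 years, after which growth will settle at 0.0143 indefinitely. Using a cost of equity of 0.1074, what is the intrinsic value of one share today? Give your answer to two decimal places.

$50.23

Two-stage DDM. Project D₁…D_6 at 0.2269, terminal growth 0.0143, discount at r = 0.1074.
D_1 = 2.1348
D_2 = 2.6192
D_3 = 3.2135
D_4 = 3.9426
D_5 = 4.8372
D_6 = 5.9348
Terminal value at t=6: TV = D_7/(r−g) = 6.0196/(0.1074−0.0143) = 64.6578
P₀ = 2.1348/(1+0.1074)^1 + 2.6192/(1+0.1074)^2 + 3.2135/(1+0.1074)^3 + 3.9426/(1+0.1074)^4 + 4.8372/(1+0.1074)^5 + 5.9348/(1+0.1074)^6 + 64.6578/(1+0.1074)^6 = 50.2324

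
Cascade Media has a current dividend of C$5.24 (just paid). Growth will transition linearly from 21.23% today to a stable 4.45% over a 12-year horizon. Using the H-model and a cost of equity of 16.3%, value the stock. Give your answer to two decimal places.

H-model: P₀ = D₀[(1+g_L) + H(g_S−g_L)]/(r−g_L), with H = 12/2 = 6.
P₀ = 5.24 × [(1+0.0445) + 6×(0.2123−0.0445)] / (0.163−0.0445)
   = 5.24 × 2.0513 / 0.1185 = 90.7073

C$90.71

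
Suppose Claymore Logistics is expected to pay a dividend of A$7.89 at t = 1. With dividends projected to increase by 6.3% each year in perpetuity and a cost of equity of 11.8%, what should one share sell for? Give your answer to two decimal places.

Gordon growth model: P₀ = D₁/(r − g), with D₁ = 7.89 given directly.
P₀ = 7.8900 / (0.118 − 0.063) = 7.8900 / 0.055 = 143.4545

A$143.45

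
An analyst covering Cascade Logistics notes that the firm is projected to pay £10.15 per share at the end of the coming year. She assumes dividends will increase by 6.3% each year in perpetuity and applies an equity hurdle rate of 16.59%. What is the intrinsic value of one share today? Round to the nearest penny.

£98.64

Gordon growth model: P₀ = D₁/(r − g), with D₁ = 10.15 given directly.
P₀ = 10.1500 / (0.1659 − 0.063) = 10.1500 / 0.1029 = 98.6395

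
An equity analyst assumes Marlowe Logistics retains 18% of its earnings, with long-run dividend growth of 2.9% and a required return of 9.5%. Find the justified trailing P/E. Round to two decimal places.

12.78

Payout ratio b = 1 − 0.18 = 0.82.
Justified trailing P/E = b(1+g)/(r−g) = 0.82×(1+0.029)/(0.095−0.029) = 12.7845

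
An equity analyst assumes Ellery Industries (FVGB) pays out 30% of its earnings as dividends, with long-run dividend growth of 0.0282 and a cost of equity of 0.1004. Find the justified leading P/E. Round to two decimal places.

4.16

Justified leading P/E = b/(r−g) = 0.30/(0.1004−0.0282) = 4.1551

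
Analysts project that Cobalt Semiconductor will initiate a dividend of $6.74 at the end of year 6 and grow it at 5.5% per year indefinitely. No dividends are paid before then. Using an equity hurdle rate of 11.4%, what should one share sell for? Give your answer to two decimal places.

Deferred-dividend DDM. At t=5 the remaining stream is a growing perpetuity with first payment D_6 = 6.74.
V_5 = D_6/(r−g) = 6.74/(0.114−0.055) = 114.2373
P₀ = V_5/(1+r)^5 = 114.2373/(1+0.114)^5 = 66.5858

$66.59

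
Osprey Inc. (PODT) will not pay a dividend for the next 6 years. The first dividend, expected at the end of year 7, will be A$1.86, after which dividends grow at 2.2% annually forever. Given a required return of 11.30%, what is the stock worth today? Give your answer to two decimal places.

A$10.75

Deferred-dividend DDM. At t=6 the remaining stream is a growing perpetuity with first payment D_7 = 1.86.
V_6 = D_7/(r−g) = 1.86/(0.113−0.022) = 20.4396
P₀ = V_6/(1+r)^6 = 20.4396/(1+0.113)^6 = 10.7523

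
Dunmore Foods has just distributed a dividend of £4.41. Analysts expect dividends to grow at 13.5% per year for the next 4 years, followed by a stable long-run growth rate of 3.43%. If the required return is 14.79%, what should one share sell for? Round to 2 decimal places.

£55.53

Two-stage DDM. Project D₁…D_4 at 0.135, terminal growth 0.0343, discount at r = 0.1479.
D_1 = 5.0053
D_2 = 5.6811
D_3 = 6.4480
D_4 = 7.3185
Terminal value at t=4: TV = D_5/(r−g) = 7.5695/(0.1479−0.0343) = 66.6331
P₀ = 5.0053/(1+0.1479)^1 + 5.6811/(1+0.1479)^2 + 6.4480/(1+0.1479)^3 + 7.3185/(1+0.1479)^4 + 66.6331/(1+0.1479)^4 = 55.5272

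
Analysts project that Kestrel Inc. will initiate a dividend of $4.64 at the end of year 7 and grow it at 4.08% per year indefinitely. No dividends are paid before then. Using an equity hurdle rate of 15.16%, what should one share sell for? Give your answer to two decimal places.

Deferred-dividend DDM. At t=6 the remaining stream is a growing perpetuity with first payment D_7 = 4.64.
V_6 = D_7/(r−g) = 4.64/(0.1516−0.0408) = 41.8773
P₀ = V_6/(1+r)^6 = 41.8773/(1+0.1516)^6 = 17.9543

$17.95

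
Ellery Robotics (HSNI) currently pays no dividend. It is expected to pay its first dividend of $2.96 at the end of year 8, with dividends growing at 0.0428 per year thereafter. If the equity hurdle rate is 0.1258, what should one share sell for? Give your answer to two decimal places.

Deferred-dividend DDM. At t=7 the remaining stream is a growing perpetuity with first payment D_8 = 2.96.
V_7 = D_8/(r−g) = 2.96/(0.1258−0.0428) = 35.6627
P₀ = V_7/(1+r)^7 = 35.6627/(1+0.1258)^7 = 15.5591

$15.56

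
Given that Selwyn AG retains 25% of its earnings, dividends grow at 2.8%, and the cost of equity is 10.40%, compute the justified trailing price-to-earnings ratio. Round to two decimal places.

Payout ratio b = 1 − 0.25 = 0.75.
Justified trailing P/E = b(1+g)/(r−g) = 0.75×(1+0.028)/(0.104−0.028) = 10.1447

10.14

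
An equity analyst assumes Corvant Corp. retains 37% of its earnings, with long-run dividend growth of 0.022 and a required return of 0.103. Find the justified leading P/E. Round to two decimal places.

Payout ratio b = 1 − 0.37 = 0.63.
Justified leading P/E = b/(r−g) = 0.63/(0.103−0.022) = 7.7778

7.78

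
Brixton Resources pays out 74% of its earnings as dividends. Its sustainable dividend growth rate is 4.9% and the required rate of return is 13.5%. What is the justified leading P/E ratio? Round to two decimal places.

Justified leading P/E = b/(r−g) = 0.74/(0.135−0.049) = 8.6047

8.60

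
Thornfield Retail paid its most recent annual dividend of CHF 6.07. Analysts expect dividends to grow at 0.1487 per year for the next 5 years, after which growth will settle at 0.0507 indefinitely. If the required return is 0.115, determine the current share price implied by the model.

Two-stage DDM. Project D₁…D_5 at 0.1487, terminal growth 0.0507, discount at r = 0.115.
D_1 = 6.9726
D_2 = 8.0094
D_3 = 9.2004
D_4 = 10.5685
D_5 = 12.1401
Terminal value at t=5: TV = D_6/(r−g) = 12.7556/(0.115−0.0507) = 198.3762
P₀ = 6.9726/(1+0.115)^1 + 8.0094/(1+0.115)^2 + 9.2004/(1+0.115)^3 + 10.5685/(1+0.115)^4 + 12.1401/(1+0.115)^5 + 198.3762/(1+0.115)^5 = 148.3259

CHF 148.33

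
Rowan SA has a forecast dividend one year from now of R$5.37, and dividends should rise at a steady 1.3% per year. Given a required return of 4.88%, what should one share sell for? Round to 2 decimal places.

Gordon growth model: P₀ = D₁/(r − g), with D₁ = 5.37 given directly.
P₀ = 5.3700 / (0.0488 − 0.013) = 5.3700 / 0.0358 = 150.0000

R$150.00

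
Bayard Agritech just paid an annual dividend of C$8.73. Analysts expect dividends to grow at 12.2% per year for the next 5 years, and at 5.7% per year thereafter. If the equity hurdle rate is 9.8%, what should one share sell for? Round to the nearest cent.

Two-stage DDM. Project D₁…D_5 at 0.122, terminal growth 0.057, discount at r = 0.098.
D_1 = 9.7951
D_2 = 10.9901
D_3 = 12.3308
D_4 = 13.8352
D_5 = 15.5231
Terminal value at t=5: TV = D_6/(r−g) = 16.4079/(0.098−0.057) = 400.1932
P₀ = 9.7951/(1+0.098)^1 + 10.9901/(1+0.098)^2 + 12.3308/(1+0.098)^3 + 13.8352/(1+0.098)^4 + 15.5231/(1+0.098)^5 + 400.1932/(1+0.098)^5 = 297.3569

C$297.36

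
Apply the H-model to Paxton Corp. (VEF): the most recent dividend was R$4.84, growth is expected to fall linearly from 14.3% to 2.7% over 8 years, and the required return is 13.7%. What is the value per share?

H-model: P₀ = D₀[(1+g_L) + H(g_S−g_L)]/(r−g_L), with H = 8/2 = 4.
P₀ = 4.84 × [(1+0.027) + 4×(0.143−0.027)] / (0.137−0.027)
   = 4.84 × 1.4910 / 0.11 = 65.6040

R$65.60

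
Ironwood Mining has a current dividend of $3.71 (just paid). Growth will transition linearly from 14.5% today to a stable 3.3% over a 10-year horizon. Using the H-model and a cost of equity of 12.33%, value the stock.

$65.45

H-model: P₀ = D₀[(1+g_L) + H(g_S−g_L)]/(r−g_L), with H = 10/2 = 5.
P₀ = 3.71 × [(1+0.033) + 5×(0.145−0.033)] / (0.1233−0.033)
   = 3.71 × 1.5930 / 0.0903 = 65.4488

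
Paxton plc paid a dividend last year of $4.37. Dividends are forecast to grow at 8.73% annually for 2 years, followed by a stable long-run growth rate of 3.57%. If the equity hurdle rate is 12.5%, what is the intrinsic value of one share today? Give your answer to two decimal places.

$55.65

Two-stage DDM. Project D₁…D_2 at 0.0873, terminal growth 0.0357, discount at r = 0.125.
D_1 = 4.7515
D_2 = 5.1663
Terminal value at t=2: TV = D_3/(r−g) = 5.3507/(0.125−0.0357) = 59.9187
P₀ = 4.7515/(1+0.125)^1 + 5.1663/(1+0.125)^2 + 59.9187/(1+0.125)^2 = 55.6488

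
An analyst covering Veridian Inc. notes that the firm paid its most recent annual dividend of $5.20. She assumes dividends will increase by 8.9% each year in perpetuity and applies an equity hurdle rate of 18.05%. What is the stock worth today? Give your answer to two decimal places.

$61.89

Gordon growth model: P₀ = D₁/(r − g). D₁ = 5.20 × (1 + 0.089) = 5.6628.
P₀ = 5.6628 / (0.1805 − 0.089) = 5.6628 / 0.0915 = 61.8885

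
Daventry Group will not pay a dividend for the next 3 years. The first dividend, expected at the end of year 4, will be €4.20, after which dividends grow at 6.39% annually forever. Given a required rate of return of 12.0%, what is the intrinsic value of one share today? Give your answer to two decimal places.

€53.29

Deferred-dividend DDM. At t=3 the remaining stream is a growing perpetuity with first payment D_4 = 4.20.
V_3 = D_4/(r−g) = 4.20/(0.12−0.0639) = 74.8663
P₀ = V_3/(1+r)^3 = 74.8663/(1+0.12)^3 = 53.2884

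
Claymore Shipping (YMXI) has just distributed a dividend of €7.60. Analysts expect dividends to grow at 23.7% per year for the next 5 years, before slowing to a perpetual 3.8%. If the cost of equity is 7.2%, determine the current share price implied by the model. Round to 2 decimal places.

Two-stage DDM. Project D₁…D_5 at 0.237, terminal growth 0.038, discount at r = 0.072.
D_1 = 9.4012
D_2 = 11.6293
D_3 = 14.3854
D_4 = 17.7948
D_5 = 22.0121
Terminal value at t=5: TV = D_6/(r−g) = 22.8486/(0.072−0.038) = 672.0174
P₀ = 9.4012/(1+0.072)^1 + 11.6293/(1+0.072)^2 + 14.3854/(1+0.072)^3 + 17.7948/(1+0.072)^4 + 22.0121/(1+0.072)^5 + 672.0174/(1+0.072)^5 = 534.2758

€534.28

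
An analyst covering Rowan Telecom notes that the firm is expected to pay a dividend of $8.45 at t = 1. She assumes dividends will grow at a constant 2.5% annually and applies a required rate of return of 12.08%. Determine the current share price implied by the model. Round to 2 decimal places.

Gordon growth model: P₀ = D₁/(r − g), with D₁ = 8.45 given directly.
P₀ = 8.4500 / (0.1208 − 0.025) = 8.4500 / 0.0958 = 88.2046

$88.20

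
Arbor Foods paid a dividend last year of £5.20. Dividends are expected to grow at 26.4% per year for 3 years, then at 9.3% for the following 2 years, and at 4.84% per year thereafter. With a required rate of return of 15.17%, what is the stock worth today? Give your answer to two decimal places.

Three-stage DDM. Project D₁…D_5; terminal Gordon value at t=5 with g = 0.0484; discount at r = 0.1517.
D_1 = 6.5728
D_2 = 8.3080
D_3 = 10.5013
D_4 = 11.4780
D_5 = 12.5454
TV_5 = 13.1526/(0.1517−0.0484) = 127.3244
P₀ = Σ Dₜ/(1+r)ᵗ + TV_5/(1+r)^5 = 94.3970

£94.40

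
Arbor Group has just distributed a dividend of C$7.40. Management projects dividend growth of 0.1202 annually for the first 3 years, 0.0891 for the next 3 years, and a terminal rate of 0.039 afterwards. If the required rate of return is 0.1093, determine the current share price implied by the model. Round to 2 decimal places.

C$151.26

Three-stage DDM. Project D₁…D_6; terminal Gordon value at t=6 with g = 0.039; discount at r = 0.1093.
D_1 = 8.2895
D_2 = 9.2859
D_3 = 10.4020
D_4 = 11.3289
D_5 = 12.3383
D_6 = 13.4376
TV_6 = 13.9617/(0.1093−0.039) = 198.6012
P₀ = Σ Dₜ/(1+r)ᵗ + TV_6/(1+r)^6 = 151.2605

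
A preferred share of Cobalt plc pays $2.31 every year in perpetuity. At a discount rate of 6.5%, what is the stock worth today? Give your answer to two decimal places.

$35.54

Zero-growth DDM (perpetuity): P₀ = D/r = 2.31 / 0.065 = 35.5385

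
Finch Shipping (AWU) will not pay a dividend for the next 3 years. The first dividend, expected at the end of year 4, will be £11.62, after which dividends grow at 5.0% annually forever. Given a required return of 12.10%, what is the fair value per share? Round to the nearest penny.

Deferred-dividend DDM. At t=3 the remaining stream is a growing perpetuity with first payment D_4 = 11.62.
V_3 = D_4/(r−g) = 11.62/(0.121−0.05) = 163.6620
P₀ = V_3/(1+r)^3 = 163.6620/(1+0.121)^3 = 116.1799

£116.18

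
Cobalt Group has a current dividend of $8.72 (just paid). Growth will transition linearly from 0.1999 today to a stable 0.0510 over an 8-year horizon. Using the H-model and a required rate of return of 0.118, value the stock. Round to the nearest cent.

H-model: P₀ = D₀[(1+g_L) + H(g_S−g_L)]/(r−g_L), with H = 8/2 = 4.
P₀ = 8.72 × [(1+0.051) + 4×(0.1999−0.051)] / (0.118−0.051)
   = 8.72 × 1.6466 / 0.067 = 214.3038

$214.30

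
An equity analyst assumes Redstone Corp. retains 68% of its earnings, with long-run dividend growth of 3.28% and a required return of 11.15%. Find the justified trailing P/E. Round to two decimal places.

Payout ratio b = 1 − 0.68 = 0.32.
Justified trailing P/E = b(1+g)/(r−g) = 0.32×(1+0.0328)/(0.1115−0.0328) = 4.1994

4.20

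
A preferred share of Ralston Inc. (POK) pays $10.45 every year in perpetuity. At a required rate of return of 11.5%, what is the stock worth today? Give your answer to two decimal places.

$90.87

Zero-growth DDM (perpetuity): P₀ = D/r = 10.45 / 0.115 = 90.8696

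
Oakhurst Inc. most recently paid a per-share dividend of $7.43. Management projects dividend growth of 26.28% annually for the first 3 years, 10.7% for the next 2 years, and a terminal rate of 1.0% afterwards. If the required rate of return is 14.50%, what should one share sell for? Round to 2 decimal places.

$115.85

Three-stage DDM. Project D₁…D_5; terminal Gordon value at t=5 with g = 0.01; discount at r = 0.145.
D_1 = 9.3826
D_2 = 11.8484
D_3 = 14.9621
D_4 = 16.5630
D_5 = 18.3353
TV_5 = 18.5186/(0.145−0.01) = 137.1751
P₀ = Σ Dₜ/(1+r)ᵗ + TV_5/(1+r)^5 = 115.8547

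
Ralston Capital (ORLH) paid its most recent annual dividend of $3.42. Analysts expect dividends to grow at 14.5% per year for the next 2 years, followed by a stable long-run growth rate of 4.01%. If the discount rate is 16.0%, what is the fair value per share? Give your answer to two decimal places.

Two-stage DDM. Project D₁…D_2 at 0.145, terminal growth 0.0401, discount at r = 0.16.
D_1 = 3.9159
D_2 = 4.4837
Terminal value at t=2: TV = D_3/(r−g) = 4.6635/(0.16−0.0401) = 38.8949
P₀ = 3.9159/(1+0.16)^1 + 4.4837/(1+0.16)^2 + 38.8949/(1+0.16)^2 = 35.6132

$35.61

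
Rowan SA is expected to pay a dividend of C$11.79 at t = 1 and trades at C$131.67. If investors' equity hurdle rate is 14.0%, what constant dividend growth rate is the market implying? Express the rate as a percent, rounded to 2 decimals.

From P₀ = D₁/(r − g), the implied growth is g = r − D₁/P₀.
g = 0.14 − 11.79/131.67 = 0.14 − 0.08954 = 0.05046

5.05%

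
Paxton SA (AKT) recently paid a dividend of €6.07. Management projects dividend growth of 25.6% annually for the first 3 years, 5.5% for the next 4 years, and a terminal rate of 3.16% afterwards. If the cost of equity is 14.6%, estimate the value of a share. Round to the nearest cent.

Three-stage DDM. Project D₁…D_7; terminal Gordon value at t=7 with g = 0.0316; discount at r = 0.146.
D_1 = 7.6239
D_2 = 9.5756
D_3 = 12.0270
D_4 = 12.6885
D_5 = 13.3864
D_6 = 14.1226
D_7 = 14.8994
TV_7 = 15.3702/(0.146−0.0316) = 134.3547
P₀ = Σ Dₜ/(1+r)ᵗ + TV_7/(1+r)^7 = 99.7938

€99.79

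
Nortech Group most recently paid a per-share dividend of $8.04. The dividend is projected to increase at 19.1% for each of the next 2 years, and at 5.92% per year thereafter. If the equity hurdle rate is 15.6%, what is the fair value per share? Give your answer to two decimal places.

$110.20

Two-stage DDM. Project D₁…D_2 at 0.191, terminal growth 0.0592, discount at r = 0.156.
D_1 = 9.5756
D_2 = 11.4046
Terminal value at t=2: TV = D_3/(r−g) = 12.0797/(0.156−0.0592) = 124.7907
P₀ = 9.5756/(1+0.156)^1 + 11.4046/(1+0.156)^2 + 124.7907/(1+0.156)^2 = 110.2004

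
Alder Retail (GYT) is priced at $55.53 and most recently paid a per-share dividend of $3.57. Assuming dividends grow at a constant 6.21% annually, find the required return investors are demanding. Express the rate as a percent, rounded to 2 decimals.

Rearranging the constant-growth DDM: r = D₁/P₀ + g.
D₁ = 3.57 × (1 + 0.0621) = 3.7917.
r = 3.7917 / 55.53 + 0.0621 = 0.06828 + 0.0621 = 0.13038

13.04%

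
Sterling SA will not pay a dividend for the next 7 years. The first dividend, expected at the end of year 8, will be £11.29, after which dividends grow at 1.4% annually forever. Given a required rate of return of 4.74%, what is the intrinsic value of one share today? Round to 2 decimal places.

Deferred-dividend DDM. At t=7 the remaining stream is a growing perpetuity with first payment D_8 = 11.29.
V_7 = D_8/(r−g) = 11.29/(0.0474−0.014) = 338.0240
P₀ = V_7/(1+r)^7 = 338.0240/(1+0.0474)^7 = 244.4328

£244.43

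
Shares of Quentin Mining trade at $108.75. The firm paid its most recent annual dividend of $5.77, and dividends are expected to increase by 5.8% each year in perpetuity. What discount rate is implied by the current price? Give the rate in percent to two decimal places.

Rearranging the constant-growth DDM: r = D₁/P₀ + g.
D₁ = 5.77 × (1 + 0.058) = 6.1047.
r = 6.1047 / 108.75 + 0.058 = 0.05613 + 0.058 = 0.11413

11.41%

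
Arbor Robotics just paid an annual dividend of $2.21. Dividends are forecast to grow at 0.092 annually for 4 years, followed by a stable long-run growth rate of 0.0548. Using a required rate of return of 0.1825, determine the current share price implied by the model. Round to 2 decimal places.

Two-stage DDM. Project D₁…D_4 at 0.092, terminal growth 0.0548, discount at r = 0.1825.
D_1 = 2.4133
D_2 = 2.6353
D_3 = 2.8778
D_4 = 3.1426
Terminal value at t=4: TV = D_5/(r−g) = 3.3148/(0.1825−0.0548) = 25.9575
P₀ = 2.4133/(1+0.1825)^1 + 2.6353/(1+0.1825)^2 + 2.8778/(1+0.1825)^3 + 3.1426/(1+0.1825)^4 + 25.9575/(1+0.1825)^4 = 20.5489

$20.55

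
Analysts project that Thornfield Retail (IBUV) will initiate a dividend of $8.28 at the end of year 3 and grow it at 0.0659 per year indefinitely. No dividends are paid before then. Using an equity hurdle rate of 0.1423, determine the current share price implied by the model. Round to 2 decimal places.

$83.06

Deferred-dividend DDM. At t=2 the remaining stream is a growing perpetuity with first payment D_3 = 8.28.
V_2 = D_3/(r−g) = 8.28/(0.1423−0.0659) = 108.3770
P₀ = V_2/(1+r)^2 = 108.3770/(1+0.1423)^2 = 83.0571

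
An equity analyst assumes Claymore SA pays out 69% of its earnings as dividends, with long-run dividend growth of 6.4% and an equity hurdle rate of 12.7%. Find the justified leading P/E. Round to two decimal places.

10.95

Justified leading P/E = b/(r−g) = 0.69/(0.127−0.064) = 10.9524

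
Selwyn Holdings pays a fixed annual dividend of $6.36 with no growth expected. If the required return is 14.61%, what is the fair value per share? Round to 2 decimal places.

Zero-growth DDM (perpetuity): P₀ = D/r = 6.36 / 0.1461 = 43.5318

$43.53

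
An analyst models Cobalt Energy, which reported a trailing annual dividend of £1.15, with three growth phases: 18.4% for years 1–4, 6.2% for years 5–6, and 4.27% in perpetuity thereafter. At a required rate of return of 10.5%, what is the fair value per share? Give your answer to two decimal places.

£31.77

Three-stage DDM. Project D₁…D_6; terminal Gordon value at t=6 with g = 0.0427; discount at r = 0.105.
D_1 = 1.3616
D_2 = 1.6121
D_3 = 1.9088
D_4 = 2.2600
D_5 = 2.4001
D_6 = 2.5489
TV_6 = 2.6577/(0.105−0.0427) = 42.6604
P₀ = Σ Dₜ/(1+r)ᵗ + TV_6/(1+r)^6 = 31.7744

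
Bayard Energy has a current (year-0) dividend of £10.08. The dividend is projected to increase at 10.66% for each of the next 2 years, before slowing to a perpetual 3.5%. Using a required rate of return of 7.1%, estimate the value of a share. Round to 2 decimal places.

£330.56

Two-stage DDM. Project D₁…D_2 at 0.1066, terminal growth 0.035, discount at r = 0.071.
D_1 = 11.1545
D_2 = 12.3436
Terminal value at t=2: TV = D_3/(r−g) = 12.7756/(0.071−0.035) = 354.8785
P₀ = 11.1545/(1+0.071)^1 + 12.3436/(1+0.071)^2 + 354.8785/(1+0.071)^2 = 330.5624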